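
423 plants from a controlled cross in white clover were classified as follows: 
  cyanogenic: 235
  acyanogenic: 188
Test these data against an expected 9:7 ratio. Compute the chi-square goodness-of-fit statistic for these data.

Under the 9:7 hypothesis (Σ ratio = 16, N = 423):
  cyanogenic: 423 × 9/16 = 237.9375
  acyanogenic: 423 × 7/16 = 185.0625
χ² = Σ (O − E)² / E
  cyanogenic: (235 − 237.9375)² / 237.9375 = 0.0363
  acyanogenic: (188 − 185.0625)² / 185.0625 = 0.0466
χ² = 0.0363 + 0.0466 = 0.0829 ≈ 0.083

0.083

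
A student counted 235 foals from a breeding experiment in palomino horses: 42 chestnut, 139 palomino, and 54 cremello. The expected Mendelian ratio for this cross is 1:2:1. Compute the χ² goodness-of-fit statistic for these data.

Total ratio parts = 4. Expected numbers out of 235:
  chestnut: 235 × 1/4 = 58.75
  palomino: 235 × 2/4 = 117.5
  cremello: 235 × 1/4 = 58.75
χ² = Σ (O − E)² / E
  chestnut: (42 − 58.75)² / 58.75 = 4.7755
  palomino: (139 − 117.5)² / 117.5 = 3.9340
  cremello: (54 − 58.75)² / 58.75 = 0.3840
χ² = 4.7755 + 3.9340 + 0.3840 = 9.0935 ≈ 9.094

9.094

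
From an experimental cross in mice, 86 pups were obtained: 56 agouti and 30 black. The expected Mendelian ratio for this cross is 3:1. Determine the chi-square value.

Under the 3:1 hypothesis (Σ ratio = 4, N = 86):
  agouti: 86 × 3/4 = 64.5
  black: 86 × 1/4 = 21.5
χ² = Σ (O − E)² / E
  agouti: (56 − 64.5)² / 64.5 = 1.1202
  black: (30 − 21.5)² / 21.5 = 3.3605
χ² = 1.1202 + 3.3605 = 4.4807 ≈ 4.481

4.481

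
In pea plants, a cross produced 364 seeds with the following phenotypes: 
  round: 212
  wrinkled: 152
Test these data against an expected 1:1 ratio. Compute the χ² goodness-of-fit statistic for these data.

The 1:1 ratio has 2 parts, so with N = 364 the expected counts are:
  round: 364 × 1/2 = 182
  wrinkled: 364 × 1/2 = 182
χ² = Σ (O − E)² / E
  round: (212 − 182)² / 182 = 4.9451
  wrinkled: (152 − 182)² / 182 = 4.9451
χ² = 4.9451 + 4.9451 = 9.8902 ≈ 9.890

9.890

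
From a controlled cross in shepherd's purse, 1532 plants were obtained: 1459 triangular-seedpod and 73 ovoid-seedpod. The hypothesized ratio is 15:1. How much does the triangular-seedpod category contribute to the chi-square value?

0.360

Total ratio parts = 16. Expected numbers out of 1532:
  triangular-seedpod: 1532 × 15/16 = 1436.25
  ovoid-seedpod: 1532 × 1/16 = 95.75
Contribution of triangular-seedpod: (1459 − 1436.25)² / 1436.25 = 0.3604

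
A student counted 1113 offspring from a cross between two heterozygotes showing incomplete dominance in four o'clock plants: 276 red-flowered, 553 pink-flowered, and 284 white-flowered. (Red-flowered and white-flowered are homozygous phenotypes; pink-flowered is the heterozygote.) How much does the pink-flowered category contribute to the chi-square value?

0.022

With incomplete dominance, a heterozygote × heterozygote cross gives a 1:2:1 phenotypic ratio.
Under the 1:2:1 hypothesis (Σ ratio = 4, N = 1113):
  red-flowered: 1113 × 1/4 = 278.25
  pink-flowered: 1113 × 2/4 = 556.5
  white-flowered: 1113 × 1/4 = 278.25
Contribution of pink-flowered: (553 − 556.5)² / 556.5 = 0.0220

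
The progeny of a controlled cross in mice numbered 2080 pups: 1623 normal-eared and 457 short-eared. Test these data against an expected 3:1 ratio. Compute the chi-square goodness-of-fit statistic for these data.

10.177

Under the 3:1 hypothesis (Σ ratio = 4, N = 2080):
  normal-eared: 2080 × 3/4 = 1560
  short-eared: 2080 × 1/4 = 520
χ² = Σ (O − E)² / E
  normal-eared: (1623 − 1560)² / 1560 = 2.5442
  short-eared: (457 − 520)² / 520 = 7.6327
χ² = 2.5442 + 7.6327 = 10.1769 ≈ 10.177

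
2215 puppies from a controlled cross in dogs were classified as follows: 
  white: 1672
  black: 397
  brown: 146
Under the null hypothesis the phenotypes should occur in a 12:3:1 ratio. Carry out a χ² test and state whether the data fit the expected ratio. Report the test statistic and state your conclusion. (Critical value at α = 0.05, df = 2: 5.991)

1.290; consistent

The 12:3:1 ratio has 16 parts, so with N = 2215 the expected counts are:
  white: 2215 × 12/16 = 1661.25
  black: 2215 × 3/16 = 415.3125
  brown: 2215 × 1/16 = 138.4375
χ² = Σ (O − E)² / E
  white: (1672 − 1661.25)² / 1661.25 = 0.0696
  black: (397 − 415.3125)² / 415.3125 = 0.8075
  brown: (146 − 138.4375)² / 138.4375 = 0.4131
χ² = 0.0696 + 0.8075 + 0.4131 = 1.2902 ≈ 1.290
Degrees of freedom = 3 − 1 = 2; critical value at α = 0.05 is 5.991.
Since 1.290 < 5.991, we fail to reject the null hypothesis — the data are consistent with the 12:3:1 ratio.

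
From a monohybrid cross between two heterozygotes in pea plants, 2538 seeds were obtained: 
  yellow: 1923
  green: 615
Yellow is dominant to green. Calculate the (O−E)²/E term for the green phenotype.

0.599

For a monohybrid cross between heterozygotes with complete dominance, the expected phenotypic ratio is 3:1.
Total ratio parts = 4. Expected numbers out of 2538:
  yellow: 2538 × 3/4 = 1903.5
  green: 2538 × 1/4 = 634.5
Contribution of green: (615 − 634.5)² / 634.5 = 0.5993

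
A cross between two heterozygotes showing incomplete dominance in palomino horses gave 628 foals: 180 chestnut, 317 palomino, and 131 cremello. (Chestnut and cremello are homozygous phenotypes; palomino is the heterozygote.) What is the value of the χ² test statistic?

7.704

With incomplete dominance, a heterozygote × heterozygote cross gives a 1:2:1 phenotypic ratio.
Total ratio parts = 4. Expected numbers out of 628:
  chestnut: 628 × 1/4 = 157
  palomino: 628 × 2/4 = 314
  cremello: 628 × 1/4 = 157
χ² = Σ (O − E)² / E
  chestnut: (180 − 157)² / 157 = 3.3694
  palomino: (317 − 314)² / 314 = 0.0287
  cremello: (131 − 157)² / 157 = 4.3057
χ² = 3.3694 + 0.0287 + 4.3057 = 7.7038 ≈ 7.704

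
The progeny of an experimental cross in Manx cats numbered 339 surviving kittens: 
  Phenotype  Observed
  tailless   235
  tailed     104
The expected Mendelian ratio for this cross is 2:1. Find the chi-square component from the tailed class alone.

0.717

Under the 2:1 hypothesis (Σ ratio = 3, N = 339):
  tailless: 339 × 2/3 = 226
  tailed: 339 × 1/3 = 113
Contribution of tailed: (104 − 113)² / 113 = 0.7168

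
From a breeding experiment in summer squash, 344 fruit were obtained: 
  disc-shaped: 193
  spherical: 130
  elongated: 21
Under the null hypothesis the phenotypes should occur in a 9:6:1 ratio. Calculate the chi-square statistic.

0.021

Total ratio parts = 16. Expected numbers out of 344:
  disc-shaped: 344 × 9/16 = 193.5
  spherical: 344 × 6/16 = 129
  elongated: 344 × 1/16 = 21.5
χ² = Σ (O − E)² / E
  disc-shaped: (193 − 193.5)² / 193.5 = 0.0013
  spherical: (130 − 129)² / 129 = 0.0078
  elongated: (21 − 21.5)² / 21.5 = 0.0116
χ² = 0.0013 + 0.0078 + 0.0116 = 0.0207 ≈ 0.021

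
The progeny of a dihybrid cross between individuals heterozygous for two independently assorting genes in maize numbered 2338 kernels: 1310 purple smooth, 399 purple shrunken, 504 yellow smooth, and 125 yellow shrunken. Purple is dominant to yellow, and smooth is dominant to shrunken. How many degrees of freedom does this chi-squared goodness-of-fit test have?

A dihybrid F₂ with independent assortment and complete dominance at both loci gives a 9:3:3:1 phenotypic ratio.
A goodness-of-fit test with 4 phenotype classes has df = 4 − 1 = 3.

3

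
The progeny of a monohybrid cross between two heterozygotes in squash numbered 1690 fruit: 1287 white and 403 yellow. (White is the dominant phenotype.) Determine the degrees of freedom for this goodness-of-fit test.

1

For a monohybrid cross between heterozygotes with complete dominance, the expected phenotypic ratio is 3:1.
A goodness-of-fit test with 2 phenotype classes has df = 2 − 1 = 1.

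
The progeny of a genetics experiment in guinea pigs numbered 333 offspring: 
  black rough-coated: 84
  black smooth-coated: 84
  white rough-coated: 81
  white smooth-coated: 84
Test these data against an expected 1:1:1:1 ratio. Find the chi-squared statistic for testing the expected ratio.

Under the 1:1:1:1 hypothesis (Σ ratio = 4, N = 333):
  black rough-coated: 333 × 1/4 = 83.25
  black smooth-coated: 333 × 1/4 = 83.25
  white rough-coated: 333 × 1/4 = 83.25
  white smooth-coated: 333 × 1/4 = 83.25
χ² = Σ (O − E)² / E
  black rough-coated: (84 − 83.25)² / 83.25 = 0.0068
  black smooth-coated: (84 − 83.25)² / 83.25 = 0.0068
  white rough-coated: (81 − 83.25)² / 83.25 = 0.0608
  white smooth-coated: (84 − 83.25)² / 83.25 = 0.0068
χ² = 0.0068 + 0.0068 + 0.0608 + 0.0068 = 0.0812 ≈ 0.081

0.081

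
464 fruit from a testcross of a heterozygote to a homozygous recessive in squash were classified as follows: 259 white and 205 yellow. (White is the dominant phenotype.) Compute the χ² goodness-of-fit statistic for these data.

A testcross of a heterozygote (Aa × aa) gives a 1:1 phenotypic ratio.
Total ratio parts = 2. Expected numbers out of 464:
  white: 464 × 1/2 = 232
  yellow: 464 × 1/2 = 232
χ² = Σ (O − E)² / E
  white: (259 − 232)² / 232 = 3.1422
  yellow: (205 − 232)² / 232 = 3.1422
χ² = 3.1422 + 3.1422 = 6.2844 ≈ 6.284

6.284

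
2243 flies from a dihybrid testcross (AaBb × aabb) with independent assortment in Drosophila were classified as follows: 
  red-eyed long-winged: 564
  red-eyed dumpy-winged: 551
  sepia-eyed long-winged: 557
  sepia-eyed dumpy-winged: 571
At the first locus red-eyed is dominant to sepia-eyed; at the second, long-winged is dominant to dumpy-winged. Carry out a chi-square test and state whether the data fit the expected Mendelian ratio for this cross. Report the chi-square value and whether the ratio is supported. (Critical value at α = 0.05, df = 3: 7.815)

A dihybrid testcross with independent assortment gives a 1:1:1:1 ratio.
The 1:1:1:1 ratio has 4 parts, so with N = 2243 the expected counts are:
  red-eyed long-winged: 2243 × 1/4 = 560.75
  red-eyed dumpy-winged: 2243 × 1/4 = 560.75
  sepia-eyed long-winged: 2243 × 1/4 = 560.75
  sepia-eyed dumpy-winged: 2243 × 1/4 = 560.75
χ² = Σ (O − E)² / E
  red-eyed long-winged: (564 − 560.75)² / 560.75 = 0.0188
  red-eyed dumpy-winged: (551 − 560.75)² / 560.75 = 0.1695
  sepia-eyed long-winged: (557 − 560.75)² / 560.75 = 0.0251
  sepia-eyed dumpy-winged: (571 − 560.75)² / 560.75 = 0.1874
χ² = 0.0188 + 0.1695 + 0.0251 + 0.1874 = 0.4008 ≈ 0.401
Degrees of freedom = 4 − 1 = 3; critical value at α = 0.05 is 7.815.
Since 0.401 < 7.815, we fail to reject the null hypothesis — the data are consistent with the 1:1:1:1 ratio.

0.401; consistent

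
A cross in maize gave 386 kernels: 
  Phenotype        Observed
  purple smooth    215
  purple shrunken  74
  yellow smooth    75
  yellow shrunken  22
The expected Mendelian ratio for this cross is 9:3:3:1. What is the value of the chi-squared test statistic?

0.340

Total ratio parts = 16. Expected numbers out of 386:
  purple smooth: 386 × 9/16 = 217.125
  purple shrunken: 386 × 3/16 = 72.375
  yellow smooth: 386 × 3/16 = 72.375
  yellow shrunken: 386 × 1/16 = 24.125
χ² = Σ (O − E)² / E
  purple smooth: (215 − 217.125)² / 217.125 = 0.0208
  purple shrunken: (74 − 72.375)² / 72.375 = 0.0365
  yellow smooth: (75 − 72.375)² / 72.375 = 0.0952
  yellow shrunken: (22 − 24.125)² / 24.125 = 0.1872
χ² = 0.0208 + 0.0365 + 0.0952 + 0.1872 = 0.3397 ≈ 0.340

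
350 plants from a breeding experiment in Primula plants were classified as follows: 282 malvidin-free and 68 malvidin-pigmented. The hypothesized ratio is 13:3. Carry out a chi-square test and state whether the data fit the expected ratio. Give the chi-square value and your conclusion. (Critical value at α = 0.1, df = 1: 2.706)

The 13:3 ratio has 16 parts, so with N = 350 the expected counts are:
  malvidin-free: 350 × 13/16 = 284.375
  malvidin-pigmented: 350 × 3/16 = 65.625
χ² = Σ (O − E)² / E
  malvidin-free: (282 − 284.375)² / 284.375 = 0.0198
  malvidin-pigmented: (68 − 65.625)² / 65.625 = 0.0860
χ² = 0.0198 + 0.0860 = 0.1058 ≈ 0.106
Degrees of freedom = 2 − 1 = 1; critical value at α = 0.1 is 2.706.
Since 0.106 < 2.706, we fail to reject the null hypothesis — the data are consistent with the 13:3 ratio.

0.106; consistent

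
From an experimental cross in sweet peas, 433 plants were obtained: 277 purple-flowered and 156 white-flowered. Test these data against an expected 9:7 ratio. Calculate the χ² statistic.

10.493

Total ratio parts = 16. Expected numbers out of 433:
  purple-flowered: 433 × 9/16 = 243.5625
  white-flowered: 433 × 7/16 = 189.4375
χ² = Σ (O − E)² / E
  purple-flowered: (277 − 243.5625)² / 243.5625 = 4.5905
  white-flowered: (156 − 189.4375)² / 189.4375 = 5.9020
χ² = 4.5905 + 5.9020 = 10.4925 ≈ 10.493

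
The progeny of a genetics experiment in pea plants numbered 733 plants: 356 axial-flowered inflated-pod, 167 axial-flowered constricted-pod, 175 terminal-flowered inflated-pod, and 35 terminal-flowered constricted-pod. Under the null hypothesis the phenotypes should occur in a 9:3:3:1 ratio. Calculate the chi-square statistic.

Under the 9:3:3:1 hypothesis (Σ ratio = 16, N = 733):
  axial-flowered inflated-pod: 733 × 9/16 = 412.3125
  axial-flowered constricted-pod: 733 × 3/16 = 137.4375
  terminal-flowered inflated-pod: 733 × 3/16 = 137.4375
  terminal-flowered constricted-pod: 733 × 1/16 = 45.8125
χ² = Σ (O − E)² / E
  axial-flowered inflated-pod: (356 − 412.3125)² / 412.3125 = 7.6910
  axial-flowered constricted-pod: (167 − 137.4375)² / 137.4375 = 6.3588
  terminal-flowered inflated-pod: (175 − 137.4375)² / 137.4375 = 10.2661
  terminal-flowered constricted-pod: (35 − 45.8125)² / 45.8125 = 2.5519
χ² = 7.6910 + 6.3588 + 10.2661 + 2.5519 = 26.8678 ≈ 26.868

26.868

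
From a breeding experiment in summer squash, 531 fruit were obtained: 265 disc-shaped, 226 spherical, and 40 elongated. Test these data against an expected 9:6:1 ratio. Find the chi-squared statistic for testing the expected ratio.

8.825

Expected counts for N = 531 under a 9:6:1 ratio (total parts = 16):
  disc-shaped: 531 × 9/16 = 298.6875
  spherical: 531 × 6/16 = 199.125
  elongated: 531 × 1/16 = 33.1875
χ² = Σ (O − E)² / E
  disc-shaped: (265 − 298.6875)² / 298.6875 = 3.7994
  spherical: (226 − 199.125)² / 199.125 = 3.6272
  elongated: (40 − 33.1875)² / 33.1875 = 1.3984
χ² = 3.7994 + 3.6272 + 1.3984 = 8.825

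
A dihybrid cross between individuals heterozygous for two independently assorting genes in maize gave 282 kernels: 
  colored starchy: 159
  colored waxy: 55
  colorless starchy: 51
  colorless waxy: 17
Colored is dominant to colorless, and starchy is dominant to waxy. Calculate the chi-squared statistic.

0.175

A dihybrid F₂ with independent assortment and complete dominance at both loci gives a 9:3:3:1 phenotypic ratio.
Expected counts for N = 282 under a 9:3:3:1 ratio (total parts = 16):
  colored starchy: 282 × 9/16 = 158.625
  colored waxy: 282 × 3/16 = 52.875
  colorless starchy: 282 × 3/16 = 52.875
  colorless waxy: 282 × 1/16 = 17.625
χ² = Σ (O − E)² / E
  colored starchy: (159 − 158.625)² / 158.625 = 0.0009
  colored waxy: (55 − 52.875)² / 52.875 = 0.0854
  colorless starchy: (51 − 52.875)² / 52.875 = 0.0665
  colorless waxy: (17 − 17.625)² / 17.625 = 0.0222
χ² = 0.0009 + 0.0854 + 0.0665 + 0.0222 = 0.175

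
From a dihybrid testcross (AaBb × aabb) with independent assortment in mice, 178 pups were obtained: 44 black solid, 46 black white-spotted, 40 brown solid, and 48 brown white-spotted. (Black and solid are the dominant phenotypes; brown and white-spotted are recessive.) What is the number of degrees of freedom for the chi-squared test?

A dihybrid testcross with independent assortment gives a 1:1:1:1 ratio.
A goodness-of-fit test with 4 phenotype classes has df = 4 − 1 = 3.

3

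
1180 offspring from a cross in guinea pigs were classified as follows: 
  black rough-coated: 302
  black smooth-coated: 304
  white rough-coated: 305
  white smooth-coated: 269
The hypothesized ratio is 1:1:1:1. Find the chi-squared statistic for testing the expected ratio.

Total ratio parts = 4. Expected numbers out of 1180:
  black rough-coated: 1180 × 1/4 = 295
  black smooth-coated: 1180 × 1/4 = 295
  white rough-coated: 1180 × 1/4 = 295
  white smooth-coated: 1180 × 1/4 = 295
χ² = Σ (O − E)² / E
  black rough-coated: (302 − 295)² / 295 = 0.1661
  black smooth-coated: (304 − 295)² / 295 = 0.2746
  white rough-coated: (305 − 295)² / 295 = 0.3390
  white smooth-coated: (269 − 295)² / 295 = 2.2915
χ² = 0.1661 + 0.2746 + 0.3390 + 2.2915 = 3.0712 ≈ 3.071

3.071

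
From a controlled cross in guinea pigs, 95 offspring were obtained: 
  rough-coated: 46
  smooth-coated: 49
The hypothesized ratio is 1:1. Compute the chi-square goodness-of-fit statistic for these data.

0.095

Under the 1:1 hypothesis (Σ ratio = 2, N = 95):
  rough-coated: 95 × 1/2 = 47.5
  smooth-coated: 95 × 1/2 = 47.5
χ² = Σ (O − E)² / E
  rough-coated: (46 − 47.5)² / 47.5 = 0.0474
  smooth-coated: (49 − 47.5)² / 47.5 = 0.0474
χ² = 0.0474 + 0.0474 = 0.0948 ≈ 0.095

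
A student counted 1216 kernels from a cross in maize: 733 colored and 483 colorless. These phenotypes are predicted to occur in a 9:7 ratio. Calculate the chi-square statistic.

8.023

The 9:7 ratio has 16 parts, so with N = 1216 the expected counts are:
  colored: 1216 × 9/16 = 684
  colorless: 1216 × 7/16 = 532
χ² = Σ (O − E)² / E
  colored: (733 − 684)² / 684 = 3.5102
  colorless: (483 − 532)² / 532 = 4.5132
χ² = 3.5102 + 4.5132 = 8.0234 ≈ 8.023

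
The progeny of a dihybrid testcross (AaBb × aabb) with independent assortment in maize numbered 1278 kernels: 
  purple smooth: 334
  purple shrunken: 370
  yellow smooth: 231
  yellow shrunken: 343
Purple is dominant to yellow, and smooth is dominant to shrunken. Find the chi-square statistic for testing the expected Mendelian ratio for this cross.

34.883

A dihybrid testcross with independent assortment gives a 1:1:1:1 ratio.
Under the 1:1:1:1 hypothesis (Σ ratio = 4, N = 1278):
  purple smooth: 1278 × 1/4 = 319.5
  purple shrunken: 1278 × 1/4 = 319.5
  yellow smooth: 1278 × 1/4 = 319.5
  yellow shrunken: 1278 × 1/4 = 319.5
χ² = Σ (O − E)² / E
  purple smooth: (334 − 319.5)² / 319.5 = 0.6581
  purple shrunken: (370 − 319.5)² / 319.5 = 7.9820
  yellow smooth: (231 − 319.5)² / 319.5 = 24.5141
  yellow shrunken: (343 − 319.5)² / 319.5 = 1.7285
χ² = 0.6581 + 7.9820 + 24.5141 + 1.7285 = 34.8827 ≈ 34.883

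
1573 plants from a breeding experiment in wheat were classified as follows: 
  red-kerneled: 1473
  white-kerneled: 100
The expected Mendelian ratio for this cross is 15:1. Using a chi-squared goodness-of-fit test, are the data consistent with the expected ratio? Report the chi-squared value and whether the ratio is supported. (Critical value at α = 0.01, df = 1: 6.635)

0.031; consistent

Total ratio parts = 16. Expected numbers out of 1573:
  red-kerneled: 1573 × 15/16 = 1474.6875
  white-kerneled: 1573 × 1/16 = 98.3125
χ² = Σ (O − E)² / E
  red-kerneled: (1473 − 1474.6875)² / 1474.6875 = 0.0019
  white-kerneled: (100 − 98.3125)² / 98.3125 = 0.0290
χ² = 0.0019 + 0.0290 = 0.0309 ≈ 0.031
Degrees of freedom = 2 − 1 = 1; critical value at α = 0.01 is 6.635.
Since 0.031 < 6.635, we fail to reject the null hypothesis — the data are consistent with the 15:1 ratio.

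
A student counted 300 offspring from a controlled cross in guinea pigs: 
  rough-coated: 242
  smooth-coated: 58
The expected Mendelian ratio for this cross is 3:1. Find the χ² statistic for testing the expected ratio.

Under the 3:1 hypothesis (Σ ratio = 4, N = 300):
  rough-coated: 300 × 3/4 = 225
  smooth-coated: 300 × 1/4 = 75
χ² = Σ (O − E)² / E
  rough-coated: (242 − 225)² / 225 = 1.2844
  smooth-coated: (58 − 75)² / 75 = 3.8533
χ² = 1.2844 + 3.8533 = 5.1377 ≈ 5.138

5.138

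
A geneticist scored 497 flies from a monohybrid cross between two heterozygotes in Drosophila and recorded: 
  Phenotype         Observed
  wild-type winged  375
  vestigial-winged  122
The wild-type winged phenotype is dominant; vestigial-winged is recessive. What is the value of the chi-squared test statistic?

For a monohybrid cross between heterozygotes with complete dominance, the expected phenotypic ratio is 3:1.
Total ratio parts = 4. Expected numbers out of 497:
  wild-type winged: 497 × 3/4 = 372.75
  vestigial-winged: 497 × 1/4 = 124.25
χ² = Σ (O − E)² / E
  wild-type winged: (375 − 372.75)² / 372.75 = 0.0136
  vestigial-winged: (122 − 124.25)² / 124.25 = 0.0407
χ² = 0.0136 + 0.0407 = 0.0543 ≈ 0.054

0.054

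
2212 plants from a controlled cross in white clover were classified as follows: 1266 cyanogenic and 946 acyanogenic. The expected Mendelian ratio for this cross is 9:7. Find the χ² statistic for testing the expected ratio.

Expected counts for N = 2212 under a 9:7 ratio (total parts = 16):
  cyanogenic: 2212 × 9/16 = 1244.25
  acyanogenic: 2212 × 7/16 = 967.75
χ² = Σ (O − E)² / E
  cyanogenic: (1266 − 1244.25)² / 1244.25 = 0.3802
  acyanogenic: (946 − 967.75)² / 967.75 = 0.4888
χ² = 0.3802 + 0.4888 = 0.869

0.869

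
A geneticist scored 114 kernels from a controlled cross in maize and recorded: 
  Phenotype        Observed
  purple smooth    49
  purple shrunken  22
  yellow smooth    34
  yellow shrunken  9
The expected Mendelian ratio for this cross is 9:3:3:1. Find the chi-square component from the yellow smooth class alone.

7.457

Under the 9:3:3:1 hypothesis (Σ ratio = 16, N = 114):
  purple smooth: 114 × 9/16 = 64.125
  purple shrunken: 114 × 3/16 = 21.375
  yellow smooth: 114 × 3/16 = 21.375
  yellow shrunken: 114 × 1/16 = 7.125
Contribution of yellow smooth: (34 − 21.375)² / 21.375 = 7.4569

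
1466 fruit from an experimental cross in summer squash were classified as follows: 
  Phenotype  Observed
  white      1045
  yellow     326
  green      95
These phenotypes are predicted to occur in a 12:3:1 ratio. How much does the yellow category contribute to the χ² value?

Total ratio parts = 16. Expected numbers out of 1466:
  white: 1466 × 12/16 = 1099.5
  yellow: 1466 × 3/16 = 274.875
  green: 1466 × 1/16 = 91.625
Contribution of yellow: (326 − 274.875)² / 274.875 = 9.5089

9.509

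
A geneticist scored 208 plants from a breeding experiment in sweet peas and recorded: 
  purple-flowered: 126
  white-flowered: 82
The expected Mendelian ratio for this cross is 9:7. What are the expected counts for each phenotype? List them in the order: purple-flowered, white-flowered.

117, 91

Under the 9:7 hypothesis (Σ ratio = 16, N = 208):
  purple-flowered: 208 × 9/16 = 117
  white-flowered: 208 × 7/16 = 91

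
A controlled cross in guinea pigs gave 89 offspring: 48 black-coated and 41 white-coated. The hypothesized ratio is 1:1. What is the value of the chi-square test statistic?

Total ratio parts = 2. Expected numbers out of 89:
  black-coated: 89 × 1/2 = 44.5
  white-coated: 89 × 1/2 = 44.5
χ² = Σ (O − E)² / E
  black-coated: (48 − 44.5)² / 44.5 = 0.2753
  white-coated: (41 − 44.5)² / 44.5 = 0.2753
χ² = 0.2753 + 0.2753 = 0.5506 ≈ 0.551

0.551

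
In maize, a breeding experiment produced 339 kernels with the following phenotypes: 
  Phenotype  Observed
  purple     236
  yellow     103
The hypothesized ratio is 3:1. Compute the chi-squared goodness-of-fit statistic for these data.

Expected counts for N = 339 under a 3:1 ratio (total parts = 4):
  purple: 339 × 3/4 = 254.25
  yellow: 339 × 1/4 = 84.75
χ² = Σ (O − E)² / E
  purple: (236 − 254.25)² / 254.25 = 1.3100
  yellow: (103 − 84.75)² / 84.75 = 3.9299
χ² = 1.3100 + 3.9299 = 5.2399 ≈ 5.240

5.240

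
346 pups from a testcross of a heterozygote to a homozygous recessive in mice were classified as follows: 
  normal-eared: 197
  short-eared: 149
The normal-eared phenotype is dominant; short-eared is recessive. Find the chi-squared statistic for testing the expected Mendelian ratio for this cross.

6.659

A testcross of a heterozygote (Aa × aa) gives a 1:1 phenotypic ratio.
Total ratio parts = 2. Expected numbers out of 346:
  normal-eared: 346 × 1/2 = 173
  short-eared: 346 × 1/2 = 173
χ² = Σ (O − E)² / E
  normal-eared: (197 − 173)² / 173 = 3.3295
  short-eared: (149 − 173)² / 173 = 3.3295
χ² = 3.3295 + 3.3295 = 6.659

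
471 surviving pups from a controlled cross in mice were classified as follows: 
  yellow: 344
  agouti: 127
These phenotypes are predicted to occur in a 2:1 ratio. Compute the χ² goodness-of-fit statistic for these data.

Total ratio parts = 3. Expected numbers out of 471:
  yellow: 471 × 2/3 = 314
  agouti: 471 × 1/3 = 157
χ² = Σ (O − E)² / E
  yellow: (344 − 314)² / 314 = 2.8662
  agouti: (127 − 157)² / 157 = 5.7325
χ² = 2.8662 + 5.7325 = 8.5987 ≈ 8.599

8.599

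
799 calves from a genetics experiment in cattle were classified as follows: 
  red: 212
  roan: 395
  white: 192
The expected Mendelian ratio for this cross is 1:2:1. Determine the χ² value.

1.103

Under the 1:2:1 hypothesis (Σ ratio = 4, N = 799):
  red: 799 × 1/4 = 199.75
  roan: 799 × 2/4 = 399.5
  white: 799 × 1/4 = 199.75
χ² = Σ (O − E)² / E
  red: (212 − 199.75)² / 199.75 = 0.7513
  roan: (395 − 399.5)² / 399.5 = 0.0507
  white: (192 − 199.75)² / 199.75 = 0.3007
χ² = 0.7513 + 0.0507 + 0.3007 = 1.1027 ≈ 1.103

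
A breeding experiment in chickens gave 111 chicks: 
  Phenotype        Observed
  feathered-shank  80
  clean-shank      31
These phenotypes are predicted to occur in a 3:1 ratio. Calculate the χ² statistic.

Under the 3:1 hypothesis (Σ ratio = 4, N = 111):
  feathered-shank: 111 × 3/4 = 83.25
  clean-shank: 111 × 1/4 = 27.75
χ² = Σ (O − E)² / E
  feathered-shank: (80 − 83.25)² / 83.25 = 0.1269
  clean-shank: (31 − 27.75)² / 27.75 = 0.3806
χ² = 0.1269 + 0.3806 = 0.5075 ≈ 0.508

0.508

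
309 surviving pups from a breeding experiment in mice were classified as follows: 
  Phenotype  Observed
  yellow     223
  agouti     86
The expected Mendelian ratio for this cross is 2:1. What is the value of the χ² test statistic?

4.209

The 2:1 ratio has 3 parts, so with N = 309 the expected counts are:
  yellow: 309 × 2/3 = 206
  agouti: 309 × 1/3 = 103
χ² = Σ (O − E)² / E
  yellow: (223 − 206)² / 206 = 1.4029
  agouti: (86 − 103)² / 103 = 2.8058
χ² = 1.4029 + 2.8058 = 4.2087 ≈ 4.209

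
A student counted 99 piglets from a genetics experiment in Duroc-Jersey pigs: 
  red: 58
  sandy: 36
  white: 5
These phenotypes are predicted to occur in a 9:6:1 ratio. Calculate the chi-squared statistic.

0.358

Expected counts for N = 99 under a 9:6:1 ratio (total parts = 16):
  red: 99 × 9/16 = 55.6875
  sandy: 99 × 6/16 = 37.125
  white: 99 × 1/16 = 6.1875
χ² = Σ (O − E)² / E
  red: (58 − 55.6875)² / 55.6875 = 0.0960
  sandy: (36 − 37.125)² / 37.125 = 0.0341
  white: (5 − 6.1875)² / 6.1875 = 0.2279
χ² = 0.0960 + 0.0341 + 0.2279 = 0.358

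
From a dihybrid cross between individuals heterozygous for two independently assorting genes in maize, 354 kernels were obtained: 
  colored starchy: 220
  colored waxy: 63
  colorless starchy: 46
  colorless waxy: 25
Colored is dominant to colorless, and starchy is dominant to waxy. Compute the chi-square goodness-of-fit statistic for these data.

A dihybrid F₂ with independent assortment and complete dominance at both loci gives a 9:3:3:1 phenotypic ratio.
The 9:3:3:1 ratio has 16 parts, so with N = 354 the expected counts are:
  colored starchy: 354 × 9/16 = 199.125
  colored waxy: 354 × 3/16 = 66.375
  colorless starchy: 354 × 3/16 = 66.375
  colorless waxy: 354 × 1/16 = 22.125
χ² = Σ (O − E)² / E
  colored starchy: (220 − 199.125)² / 199.125 = 2.1884
  colored waxy: (63 − 66.375)² / 66.375 = 0.1716
  colorless starchy: (46 − 66.375)² / 66.375 = 6.2545
  colorless waxy: (25 − 22.125)² / 22.125 = 0.3736
χ² = 2.1884 + 0.1716 + 6.2545 + 0.3736 = 8.9881 ≈ 8.988

8.988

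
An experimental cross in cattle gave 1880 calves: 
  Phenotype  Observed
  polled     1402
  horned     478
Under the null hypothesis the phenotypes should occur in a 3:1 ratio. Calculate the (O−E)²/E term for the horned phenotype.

The 3:1 ratio has 4 parts, so with N = 1880 the expected counts are:
  polled: 1880 × 3/4 = 1410
  horned: 1880 × 1/4 = 470
Contribution of horned: (478 − 470)² / 470 = 0.1362

0.136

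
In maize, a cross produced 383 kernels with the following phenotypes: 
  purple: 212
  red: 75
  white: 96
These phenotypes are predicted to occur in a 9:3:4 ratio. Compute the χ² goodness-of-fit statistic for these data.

The 9:3:4 ratio has 16 parts, so with N = 383 the expected counts are:
  purple: 383 × 9/16 = 215.4375
  red: 383 × 3/16 = 71.8125
  white: 383 × 4/16 = 95.75
χ² = Σ (O − E)² / E
  purple: (212 − 215.4375)² / 215.4375 = 0.0548
  red: (75 − 71.8125)² / 71.8125 = 0.1415
  white: (96 − 95.75)² / 95.75 = 0.0007
χ² = 0.0548 + 0.1415 + 0.0007 = 0.197

0.197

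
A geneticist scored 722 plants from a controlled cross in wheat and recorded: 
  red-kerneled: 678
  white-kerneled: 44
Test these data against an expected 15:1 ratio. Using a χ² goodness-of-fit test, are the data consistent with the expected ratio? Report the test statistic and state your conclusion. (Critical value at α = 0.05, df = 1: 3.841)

Expected counts for N = 722 under a 15:1 ratio (total parts = 16):
  red-kerneled: 722 × 15/16 = 676.875
  white-kerneled: 722 × 1/16 = 45.125
χ² = Σ (O − E)² / E
  red-kerneled: (678 − 676.875)² / 676.875 = 0.0019
  white-kerneled: (44 − 45.125)² / 45.125 = 0.0280
χ² = 0.0019 + 0.0280 = 0.0299 ≈ 0.030
Degrees of freedom = 2 − 1 = 1; critical value at α = 0.05 is 3.841.
Since 0.030 < 3.841, we fail to reject the null hypothesis — the data are consistent with the 15:1 ratio.

0.030; consistent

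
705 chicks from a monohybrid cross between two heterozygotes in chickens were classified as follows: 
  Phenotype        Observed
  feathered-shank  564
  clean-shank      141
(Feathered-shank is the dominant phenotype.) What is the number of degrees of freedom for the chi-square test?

For a monohybrid cross between heterozygotes with complete dominance, the expected phenotypic ratio is 3:1.
A goodness-of-fit test with 2 phenotype classes has df = 2 − 1 = 1.

1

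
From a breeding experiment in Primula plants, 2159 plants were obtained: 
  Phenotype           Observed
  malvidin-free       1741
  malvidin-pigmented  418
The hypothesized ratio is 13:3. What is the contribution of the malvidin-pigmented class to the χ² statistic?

Under the 13:3 hypothesis (Σ ratio = 16, N = 2159):
  malvidin-free: 2159 × 13/16 = 1754.1875
  malvidin-pigmented: 2159 × 3/16 = 404.8125
Contribution of malvidin-pigmented: (418 − 404.8125)² / 404.8125 = 0.4296

0.430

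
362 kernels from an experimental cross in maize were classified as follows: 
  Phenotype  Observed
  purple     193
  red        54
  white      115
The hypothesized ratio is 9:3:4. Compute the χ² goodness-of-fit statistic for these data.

10.023

The 9:3:4 ratio has 16 parts, so with N = 362 the expected counts are:
  purple: 362 × 9/16 = 203.625
  red: 362 × 3/16 = 67.875
  white: 362 × 4/16 = 90.5
χ² = Σ (O − E)² / E
  purple: (193 − 203.625)² / 203.625 = 0.5544
  red: (54 − 67.875)² / 67.875 = 2.8363
  white: (115 − 90.5)² / 90.5 = 6.6326
χ² = 0.5544 + 2.8363 + 6.6326 = 10.0233 ≈ 10.023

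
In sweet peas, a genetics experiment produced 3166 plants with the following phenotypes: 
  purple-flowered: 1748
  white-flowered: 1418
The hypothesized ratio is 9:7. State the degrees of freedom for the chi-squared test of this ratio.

1

A goodness-of-fit test with 2 phenotype classes has df = 2 − 1 = 1.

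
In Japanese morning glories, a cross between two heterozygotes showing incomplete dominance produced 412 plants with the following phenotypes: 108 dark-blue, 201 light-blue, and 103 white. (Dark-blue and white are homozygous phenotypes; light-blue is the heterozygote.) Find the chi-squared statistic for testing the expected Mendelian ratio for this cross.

With incomplete dominance, a heterozygote × heterozygote cross gives a 1:2:1 phenotypic ratio.
Expected counts for N = 412 under a 1:2:1 ratio (total parts = 4):
  dark-blue: 412 × 1/4 = 103
  light-blue: 412 × 2/4 = 206
  white: 412 × 1/4 = 103
χ² = Σ (O − E)² / E
  dark-blue: (108 − 103)² / 103 = 0.2427
  light-blue: (201 − 206)² / 206 = 0.1214
  white: (103 − 103)² / 103 = 0.0000
χ² = 0.2427 + 0.1214 + 0.0000 = 0.3641 ≈ 0.364

0.364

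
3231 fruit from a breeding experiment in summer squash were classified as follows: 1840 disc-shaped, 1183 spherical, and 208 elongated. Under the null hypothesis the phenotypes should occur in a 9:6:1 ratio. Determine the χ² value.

1.138

Total ratio parts = 16. Expected numbers out of 3231:
  disc-shaped: 3231 × 9/16 = 1817.4375
  spherical: 3231 × 6/16 = 1211.625
  elongated: 3231 × 1/16 = 201.9375
χ² = Σ (O − E)² / E
  disc-shaped: (1840 − 1817.4375)² / 1817.4375 = 0.2801
  spherical: (1183 − 1211.625)² / 1211.625 = 0.6763
  elongated: (208 − 201.9375)² / 201.9375 = 0.1820
χ² = 0.2801 + 0.6763 + 0.1820 = 1.1384 ≈ 1.138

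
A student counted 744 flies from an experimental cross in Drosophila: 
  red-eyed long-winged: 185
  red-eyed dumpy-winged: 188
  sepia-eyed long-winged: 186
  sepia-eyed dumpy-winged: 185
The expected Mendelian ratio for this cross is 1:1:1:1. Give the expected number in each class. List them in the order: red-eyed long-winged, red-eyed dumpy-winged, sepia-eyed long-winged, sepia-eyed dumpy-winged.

186, 186, 186, 186

The 1:1:1:1 ratio has 4 parts, so with N = 744 the expected counts are:
  red-eyed long-winged: 744 × 1/4 = 186
  red-eyed dumpy-winged: 744 × 1/4 = 186
  sepia-eyed long-winged: 744 × 1/4 = 186
  sepia-eyed dumpy-winged: 744 × 1/4 = 186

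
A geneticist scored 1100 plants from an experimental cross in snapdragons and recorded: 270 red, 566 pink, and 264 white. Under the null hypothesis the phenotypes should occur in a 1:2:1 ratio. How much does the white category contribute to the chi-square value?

0.440

The 1:2:1 ratio has 4 parts, so with N = 1100 the expected counts are:
  red: 1100 × 1/4 = 275
  pink: 1100 × 2/4 = 550
  white: 1100 × 1/4 = 275
Contribution of white: (264 − 275)² / 275 = 0.4400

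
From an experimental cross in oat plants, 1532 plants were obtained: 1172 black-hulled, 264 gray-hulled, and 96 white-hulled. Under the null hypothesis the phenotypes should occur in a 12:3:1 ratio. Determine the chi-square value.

2.343

Total ratio parts = 16. Expected numbers out of 1532:
  black-hulled: 1532 × 12/16 = 1149
  gray-hulled: 1532 × 3/16 = 287.25
  white-hulled: 1532 × 1/16 = 95.75
χ² = Σ (O − E)² / E
  black-hulled: (1172 − 1149)² / 1149 = 0.4604
  gray-hulled: (264 − 287.25)² / 287.25 = 1.8819
  white-hulled: (96 − 95.75)² / 95.75 = 0.0007
χ² = 0.4604 + 1.8819 + 0.0007 = 2.343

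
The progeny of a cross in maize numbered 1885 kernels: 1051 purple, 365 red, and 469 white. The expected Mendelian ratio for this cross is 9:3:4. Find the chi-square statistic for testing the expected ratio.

Total ratio parts = 16. Expected numbers out of 1885:
  purple: 1885 × 9/16 = 1060.3125
  red: 1885 × 3/16 = 353.4375
  white: 1885 × 4/16 = 471.25
χ² = Σ (O − E)² / E
  purple: (1051 − 1060.3125)² / 1060.3125 = 0.0818
  red: (365 − 353.4375)² / 353.4375 = 0.3783
  white: (469 − 471.25)² / 471.25 = 0.0107
χ² = 0.0818 + 0.3783 + 0.0107 = 0.4708 ≈ 0.471

0.471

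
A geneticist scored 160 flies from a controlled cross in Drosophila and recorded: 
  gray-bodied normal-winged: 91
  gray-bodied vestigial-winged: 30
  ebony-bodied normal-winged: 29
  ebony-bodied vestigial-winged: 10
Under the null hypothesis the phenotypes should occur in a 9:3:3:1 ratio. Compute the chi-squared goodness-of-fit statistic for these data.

0.044

Total ratio parts = 16. Expected numbers out of 160:
  gray-bodied normal-winged: 160 × 9/16 = 90
  gray-bodied vestigial-winged: 160 × 3/16 = 30
  ebony-bodied normal-winged: 160 × 3/16 = 30
  ebony-bodied vestigial-winged: 160 × 1/16 = 10
χ² = Σ (O − E)² / E
  gray-bodied normal-winged: (91 − 90)² / 90 = 0.0111
  gray-bodied vestigial-winged: (30 − 30)² / 30 = 0.0000
  ebony-bodied normal-winged: (29 − 30)² / 30 = 0.0333
  ebony-bodied vestigial-winged: (10 − 10)² / 10 = 0.0000
χ² = 0.0111 + 0.0000 + 0.0333 + 0.0000 = 0.0444 ≈ 0.044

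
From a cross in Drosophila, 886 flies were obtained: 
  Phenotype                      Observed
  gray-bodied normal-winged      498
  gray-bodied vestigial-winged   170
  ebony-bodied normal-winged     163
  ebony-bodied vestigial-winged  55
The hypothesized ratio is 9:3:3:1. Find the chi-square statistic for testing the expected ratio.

0.152

Expected counts for N = 886 under a 9:3:3:1 ratio (total parts = 16):
  gray-bodied normal-winged: 886 × 9/16 = 498.375
  gray-bodied vestigial-winged: 886 × 3/16 = 166.125
  ebony-bodied normal-winged: 886 × 3/16 = 166.125
  ebony-bodied vestigial-winged: 886 × 1/16 = 55.375
χ² = Σ (O − E)² / E
  gray-bodied normal-winged: (498 − 498.375)² / 498.375 = 0.0003
  gray-bodied vestigial-winged: (170 − 166.125)² / 166.125 = 0.0904
  ebony-bodied normal-winged: (163 − 166.125)² / 166.125 = 0.0588
  ebony-bodied vestigial-winged: (55 − 55.375)² / 55.375 = 0.0025
χ² = 0.0003 + 0.0904 + 0.0588 + 0.0025 = 0.152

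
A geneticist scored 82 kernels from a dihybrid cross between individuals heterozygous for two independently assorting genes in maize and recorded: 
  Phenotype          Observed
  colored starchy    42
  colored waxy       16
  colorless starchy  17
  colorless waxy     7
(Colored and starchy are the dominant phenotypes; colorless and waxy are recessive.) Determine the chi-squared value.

1.252

A dihybrid F₂ with independent assortment and complete dominance at both loci gives a 9:3:3:1 phenotypic ratio.
Under the 9:3:3:1 hypothesis (Σ ratio = 16, N = 82):
  colored starchy: 82 × 9/16 = 46.125
  colored waxy: 82 × 3/16 = 15.375
  colorless starchy: 82 × 3/16 = 15.375
  colorless waxy: 82 × 1/16 = 5.125
χ² = Σ (O − E)² / E
  colored starchy: (42 − 46.125)² / 46.125 = 0.3689
  colored waxy: (16 − 15.375)² / 15.375 = 0.0254
  colorless starchy: (17 − 15.375)² / 15.375 = 0.1717
  colorless waxy: (7 − 5.125)² / 5.125 = 0.6860
χ² = 0.3689 + 0.0254 + 0.1717 + 0.6860 = 1.252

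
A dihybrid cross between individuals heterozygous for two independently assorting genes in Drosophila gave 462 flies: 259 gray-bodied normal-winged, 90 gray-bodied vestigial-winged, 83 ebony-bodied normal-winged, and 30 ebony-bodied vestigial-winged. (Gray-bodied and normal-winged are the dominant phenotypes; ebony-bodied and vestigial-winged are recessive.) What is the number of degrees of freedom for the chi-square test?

3

A dihybrid F₂ with independent assortment and complete dominance at both loci gives a 9:3:3:1 phenotypic ratio.
A goodness-of-fit test with 4 phenotype classes has df = 4 − 1 = 3.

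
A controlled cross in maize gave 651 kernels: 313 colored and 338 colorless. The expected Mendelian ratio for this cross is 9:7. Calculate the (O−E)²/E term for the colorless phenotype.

9.933

Expected counts for N = 651 under a 9:7 ratio (total parts = 16):
  colored: 651 × 9/16 = 366.1875
  colorless: 651 × 7/16 = 284.8125
Contribution of colorless: (338 − 284.8125)² / 284.8125 = 9.9325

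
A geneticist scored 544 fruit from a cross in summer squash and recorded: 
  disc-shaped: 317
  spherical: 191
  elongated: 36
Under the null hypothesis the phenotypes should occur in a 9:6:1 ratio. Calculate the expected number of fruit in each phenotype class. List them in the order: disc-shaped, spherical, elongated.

306, 204, 34

Total ratio parts = 16. Expected numbers out of 544:
  disc-shaped: 544 × 9/16 = 306
  spherical: 544 × 6/16 = 204
  elongated: 544 × 1/16 = 34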